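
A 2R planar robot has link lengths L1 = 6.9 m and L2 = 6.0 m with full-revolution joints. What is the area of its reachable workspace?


r_max = L1 + L2 = 12.9 m
r_min = |L1 - L2| = 0.9 m
Area = pi*(r_max^2 - r_min^2)
= pi*(166.41 - 0.81)
= pi * 165.6
= 520.2477 m^2


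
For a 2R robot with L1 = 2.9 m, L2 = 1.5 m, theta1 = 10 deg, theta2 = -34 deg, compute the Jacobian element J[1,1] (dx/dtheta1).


J[1,1] = -L1*sin(t1) - L2*sin(t1+t2)
= -2.9*sin(10) - 1.5*sin(-24)
= 0.1065


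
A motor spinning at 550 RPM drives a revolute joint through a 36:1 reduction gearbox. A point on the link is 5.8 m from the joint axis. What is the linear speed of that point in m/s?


omega_motor = 550 * 2*pi/60 = 57.5959 rad/s
omega_joint = omega_motor / 36 = 1.5999 rad/s
v = omega_joint * r = 1.5999 * 5.8
= 9.2793 m/s


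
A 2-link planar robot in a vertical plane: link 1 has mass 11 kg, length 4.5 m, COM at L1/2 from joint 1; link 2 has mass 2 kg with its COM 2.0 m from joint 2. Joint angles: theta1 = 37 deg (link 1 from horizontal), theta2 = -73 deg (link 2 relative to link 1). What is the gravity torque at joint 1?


Horizontal distance from joint 1 to link-1 COM:
  x_c1 = (L1/2)*cos(t1) = 2.25 * 0.7986 = 1.7969 m
Horizontal distance from joint 1 to link-2 COM:
  x_c2 = L1*cos(t1) + Lc2*cos(t1+t2)
       = 4.5*0.7986 + 2.0*0.809 = 5.2119 m
tau1 = m1*g*x_c1 + m2*g*x_c2
     = 11*9.81*1.7969 + 2*9.81*5.2119
     = 193.9067 + 102.2574
     = 296.1641 Nm


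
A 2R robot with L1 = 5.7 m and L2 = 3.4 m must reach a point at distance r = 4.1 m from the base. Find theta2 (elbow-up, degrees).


cos(theta2) = (r^2 - L1^2 - L2^2) / (2*L1*L2)
cos(theta2) = (16.81 - 32.49 - 11.56) / 38.76
cos(theta2) = -0.702786
theta2 = 134.651 degrees


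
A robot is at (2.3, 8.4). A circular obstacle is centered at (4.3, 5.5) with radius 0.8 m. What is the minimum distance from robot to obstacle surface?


center_dist = sqrt((2.3-4.3)^2 + (8.4-5.5)^2)
= sqrt(4.0 + 8.41)
= 3.5228
min_dist = center_dist - radius = 3.5228 - 0.8 = 2.7228 m


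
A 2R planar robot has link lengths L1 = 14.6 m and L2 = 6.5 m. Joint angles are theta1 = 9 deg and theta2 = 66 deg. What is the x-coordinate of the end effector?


Convert angles to radians: theta1 = 0.1571, theta2 = 1.1519
x = L1*cos(theta1) + L2*cos(theta1+theta2)
x = 14.4202 + 1.6823
x = 16.1026


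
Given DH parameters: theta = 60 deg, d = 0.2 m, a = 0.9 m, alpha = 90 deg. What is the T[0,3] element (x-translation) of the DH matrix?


T[0,3] = a * cos(theta)
= 0.9 * cos(60 deg)
= 0.9 * 0.5
= 0.45


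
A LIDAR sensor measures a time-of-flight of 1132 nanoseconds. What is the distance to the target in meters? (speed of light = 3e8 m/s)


tof = 1132 ns = 1.132e-06 s
dist = c * tof / 2
= 3e8 * 1.132e-06 / 2
= 169.8 m


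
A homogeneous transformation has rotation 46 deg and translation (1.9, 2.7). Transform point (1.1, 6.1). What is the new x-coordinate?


x' = cos(theta)*px - sin(theta)*py + tx
= 0.6947*1.1 - 0.7193*6.1 + 1.9
= -1.7238


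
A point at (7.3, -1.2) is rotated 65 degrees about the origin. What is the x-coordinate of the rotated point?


x' = x*cos(theta) - y*sin(theta)
cos(65 deg) = 0.4226, sin(65 deg) = 0.9063
x' = 7.3 * 0.4226 - -1.2 * 0.9063
= 3.0851 - -1.0876
= 4.1727


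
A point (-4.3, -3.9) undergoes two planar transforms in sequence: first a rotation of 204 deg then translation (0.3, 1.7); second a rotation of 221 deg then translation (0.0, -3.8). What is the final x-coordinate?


After transform 1:
x1 = cos(204)*-4.3 - sin(204)*-3.9 + 0.3 = 2.642
y1 = sin(204)*-4.3 + cos(204)*-3.9 + 1.7 = 7.0118
After transform 2:
x2 = cos(221)*2.642 - sin(221)*7.0118 + 0.0
= 2.6062


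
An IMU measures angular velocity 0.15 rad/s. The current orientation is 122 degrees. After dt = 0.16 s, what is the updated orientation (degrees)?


delta_theta = w * dt = 0.15 * 0.16 = 0.024 rad
= 1.3751 deg
theta_new = 122 + 1.3751 = 123.3751 deg


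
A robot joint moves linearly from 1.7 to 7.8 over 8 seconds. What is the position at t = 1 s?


s = t/T = 1/8 = 0.125
p(t) = p0 + (pf-p0)*s
= 1.7 + (7.8 - 1.7) * 0.125
= 2.4625


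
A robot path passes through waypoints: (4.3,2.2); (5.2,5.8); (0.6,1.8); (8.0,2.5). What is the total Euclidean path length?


Segment lengths:
  seg1 = sqrt((0.9)^2 + (3.6)^2) = 3.7108
  seg2 = sqrt((-4.6)^2 + (-4.0)^2) = 6.0959
  seg3 = sqrt((7.4)^2 + (0.7)^2) = 7.433
Total = 17.2397


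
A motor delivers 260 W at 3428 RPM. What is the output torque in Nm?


omega = 3428 * 2*pi/60 = 358.9793 rad/s
tau = P / omega = 260 / 358.9793
= 0.7243 Nm


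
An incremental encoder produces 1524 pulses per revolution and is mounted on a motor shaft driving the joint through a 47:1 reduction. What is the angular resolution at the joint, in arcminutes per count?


counts per rev = 1524
effective counts at joint = 1524 * 47 = 71628
resolution = 360*60 / 71628
= 0.3016 arcmin/count


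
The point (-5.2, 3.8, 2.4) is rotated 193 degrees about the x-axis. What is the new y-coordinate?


Rotation about x-axis: y' = y*cos(theta) - z*sin(theta)
= 3.8 * -0.9744 - 2.4 * -0.225
= -3.1627


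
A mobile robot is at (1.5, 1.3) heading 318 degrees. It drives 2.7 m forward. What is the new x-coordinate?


x_new = x0 + d*cos(theta)
= 1.5 + 2.7*cos(318)
= 1.5 + 2.0065
= 3.5065


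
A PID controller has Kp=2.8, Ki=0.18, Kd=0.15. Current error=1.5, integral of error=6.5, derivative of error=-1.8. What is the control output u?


u = Kp*e + Ki*int(e) + Kd*de/dt
= 2.8*1.5 + 0.18*6.5 + 0.15*(-1.8)
= 4.2 + 1.17 + -0.27
= 5.1


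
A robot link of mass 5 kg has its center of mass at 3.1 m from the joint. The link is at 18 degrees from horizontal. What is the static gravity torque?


tau = m*g*L*cos(angle)
= 5 * 9.81 * 3.1 * cos(18 deg)
= 5 * 9.81 * 3.1 * 0.9511
= 144.6129 Nm


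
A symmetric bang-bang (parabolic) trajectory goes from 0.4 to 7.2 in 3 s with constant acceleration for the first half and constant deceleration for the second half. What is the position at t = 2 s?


Symmetric rest-to-rest: each phase covers (pf-p0)/2 in time T/2. 0.5*a*(T/2)^2 = (pf-p0)/2 => a = 4*(pf-p0)/T^2
a = 4*(7.2-0.4)/3^2 = 3.0222
t = 2 is in the deceleration phase (t > T/2).
p = pf - 0.5*a*(T-t)^2 = 7.2 - 0.5*3.0222*1^2
= 5.6889


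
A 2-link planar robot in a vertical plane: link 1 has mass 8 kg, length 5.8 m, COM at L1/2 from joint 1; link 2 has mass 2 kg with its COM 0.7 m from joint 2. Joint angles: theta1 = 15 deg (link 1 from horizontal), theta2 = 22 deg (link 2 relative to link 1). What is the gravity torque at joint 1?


Horizontal distance from joint 1 to link-1 COM:
  x_c1 = (L1/2)*cos(t1) = 2.9 * 0.9659 = 2.8012 m
Horizontal distance from joint 1 to link-2 COM:
  x_c2 = L1*cos(t1) + Lc2*cos(t1+t2)
       = 5.8*0.9659 + 0.7*0.7986 = 6.1614 m
tau1 = m1*g*x_c1 + m2*g*x_c2
     = 8*9.81*2.8012 + 2*9.81*6.1614
     = 219.837 + 120.887
     = 340.7239 Nm


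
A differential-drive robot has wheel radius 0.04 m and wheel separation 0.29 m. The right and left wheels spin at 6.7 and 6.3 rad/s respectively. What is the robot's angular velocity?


vR = r*wR = 0.04*6.7 = 0.268 m/s
vL = r*wL = 0.04*6.3 = 0.252 m/s
v = (vR+vL)/2 = 0.26 m/s
omega = (vR-vL)/L = 0.0552 rad/s
angular velocity = 0.0552 rad/s


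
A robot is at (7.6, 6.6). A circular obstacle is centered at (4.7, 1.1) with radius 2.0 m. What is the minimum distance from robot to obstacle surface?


center_dist = sqrt((7.6-4.7)^2 + (6.6-1.1)^2)
= sqrt(8.41 + 30.25)
= 6.2177
min_dist = center_dist - radius = 6.2177 - 2.0 = 4.2177 m


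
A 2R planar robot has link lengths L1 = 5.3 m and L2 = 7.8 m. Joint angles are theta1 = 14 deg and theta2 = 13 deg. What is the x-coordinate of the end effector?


Convert angles to radians: theta1 = 0.2443, theta2 = 0.2269
x = L1*cos(theta1) + L2*cos(theta1+theta2)
x = 5.1426 + 6.9499
x = 12.0924


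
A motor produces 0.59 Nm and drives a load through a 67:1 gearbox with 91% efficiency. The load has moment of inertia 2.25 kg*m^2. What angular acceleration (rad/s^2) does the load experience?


tau_out = tau_motor * N * eta
= 0.59 * 67 * 0.91 = 35.9723 Nm
alpha = tau_out / I = 35.9723 / 2.25
= 15.9877 rad/s^2


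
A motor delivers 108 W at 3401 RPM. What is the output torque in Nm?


omega = 3401 * 2*pi/60 = 356.1519 rad/s
tau = P / omega = 108 / 356.1519
= 0.3032 Nm


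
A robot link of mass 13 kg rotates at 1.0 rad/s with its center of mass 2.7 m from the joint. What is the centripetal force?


F = m * omega^2 * r
= 13 * 1.0^2 * 2.7
= 13 * 1.0 * 2.7
= 35.1 N


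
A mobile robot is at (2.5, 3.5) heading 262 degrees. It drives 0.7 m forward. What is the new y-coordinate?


y_new = y0 + d*sin(theta)
= 3.5 + 0.7*sin(262)
= 3.5 + -0.6932
= 2.8068


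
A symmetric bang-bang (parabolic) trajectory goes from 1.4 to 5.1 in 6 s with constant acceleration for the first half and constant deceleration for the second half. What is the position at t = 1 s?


Symmetric rest-to-rest: each phase covers (pf-p0)/2 in time T/2. 0.5*a*(T/2)^2 = (pf-p0)/2 => a = 4*(pf-p0)/T^2
a = 4*(5.1-1.4)/6^2 = 0.4111
t = 1 is in the acceleration phase (t <= T/2).
p = p0 + 0.5*a*t^2 = 1.4 + 0.5*0.4111*1^2
= 1.6056


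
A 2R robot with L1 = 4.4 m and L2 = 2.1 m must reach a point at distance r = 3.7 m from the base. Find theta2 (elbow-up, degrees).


cos(theta2) = (r^2 - L1^2 - L2^2) / (2*L1*L2)
cos(theta2) = (13.69 - 19.36 - 4.41) / 18.48
cos(theta2) = -0.545455
theta2 = 123.0557 degrees


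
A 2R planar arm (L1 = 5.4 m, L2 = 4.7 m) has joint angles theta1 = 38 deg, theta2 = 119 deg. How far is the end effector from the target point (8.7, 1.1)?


End effector via forward kinematics:
x = L1*cos(t1) + L2*cos(t1+t2) = -0.0711
y = L1*sin(t1) + L2*sin(t1+t2) = 5.161
Distance to target:
d = sqrt((8.7 - -0.0711)^2 + (1.1 - 5.161)^2)
= sqrt(76.9325 + 16.4918)
= 9.6656 m


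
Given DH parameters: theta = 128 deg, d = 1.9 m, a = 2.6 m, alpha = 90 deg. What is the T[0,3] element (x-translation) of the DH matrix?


T[0,3] = a * cos(theta)
= 2.6 * cos(128 deg)
= 2.6 * -0.6157
= -1.6007


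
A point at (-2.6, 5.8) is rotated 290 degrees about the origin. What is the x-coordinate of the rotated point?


x' = x*cos(theta) - y*sin(theta)
cos(290 deg) = 0.342, sin(290 deg) = -0.9397
x' = -2.6 * 0.342 - 5.8 * -0.9397
= -0.8893 - -5.4502
= 4.561


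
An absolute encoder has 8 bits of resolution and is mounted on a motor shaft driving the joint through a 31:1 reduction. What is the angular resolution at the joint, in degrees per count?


counts = 2^8 = 256
effective counts at joint = 256 * 31 = 7936
resolution = 360 / 7936
= 0.0454 deg/count


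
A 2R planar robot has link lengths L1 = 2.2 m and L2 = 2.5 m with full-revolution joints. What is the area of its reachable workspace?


r_max = L1 + L2 = 4.7 m
r_min = |L1 - L2| = 0.3 m
Area = pi*(r_max^2 - r_min^2)
= pi*(22.09 - 0.09)
= pi * 22.0
= 69.115 m^2


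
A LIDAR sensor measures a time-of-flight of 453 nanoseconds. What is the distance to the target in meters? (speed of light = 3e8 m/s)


tof = 453 ns = 4.53e-07 s
dist = c * tof / 2
= 3e8 * 4.53e-07 / 2
= 67.95 m


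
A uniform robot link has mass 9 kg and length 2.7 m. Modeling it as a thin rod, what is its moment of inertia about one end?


I = (1/3) * m * L^2
= (1/3) * 9 * 2.7^2
= 0.333333 * 9 * 7.29
= 21.87 kg*m^2


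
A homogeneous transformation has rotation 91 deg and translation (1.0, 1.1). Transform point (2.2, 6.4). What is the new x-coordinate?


x' = cos(theta)*px - sin(theta)*py + tx
= -0.0175*2.2 - 0.9998*6.4 + 1.0
= -5.4374


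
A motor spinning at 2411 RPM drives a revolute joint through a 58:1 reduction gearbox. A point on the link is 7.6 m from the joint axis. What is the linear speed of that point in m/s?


omega_motor = 2411 * 2*pi/60 = 252.4793 rad/s
omega_joint = omega_motor / 58 = 4.3531 rad/s
v = omega_joint * r = 4.3531 * 7.6
= 33.0835 m/s


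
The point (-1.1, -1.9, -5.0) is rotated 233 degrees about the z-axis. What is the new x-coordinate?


Rotation about z-axis: x' = x*cos(theta) - y*sin(theta)
= -1.1 * -0.6018 - -1.9 * -0.7986
= -0.8554


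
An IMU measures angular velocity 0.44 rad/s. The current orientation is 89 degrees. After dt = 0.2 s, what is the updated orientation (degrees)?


delta_theta = w * dt = 0.44 * 0.2 = 0.088 rad
= 5.042 deg
theta_new = 89 + 5.042 = 94.042 deg


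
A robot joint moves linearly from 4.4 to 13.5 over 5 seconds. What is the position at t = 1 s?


s = t/T = 1/5 = 0.2
p(t) = p0 + (pf-p0)*s
= 4.4 + (13.5 - 4.4) * 0.2
= 6.22


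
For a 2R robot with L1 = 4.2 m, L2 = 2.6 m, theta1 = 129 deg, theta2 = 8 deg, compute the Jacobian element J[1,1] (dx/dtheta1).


J[1,1] = -L1*sin(t1) - L2*sin(t1+t2)
= -4.2*sin(129) - 2.6*sin(137)
= -5.0372


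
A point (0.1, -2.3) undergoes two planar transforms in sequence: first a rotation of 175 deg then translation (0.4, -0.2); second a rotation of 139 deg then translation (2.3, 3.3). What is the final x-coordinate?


After transform 1:
x1 = cos(175)*0.1 - sin(175)*-2.3 + 0.4 = 0.5008
y1 = sin(175)*0.1 + cos(175)*-2.3 + -0.2 = 2.1
After transform 2:
x2 = cos(139)*0.5008 - sin(139)*2.1 + 2.3
= 0.5443


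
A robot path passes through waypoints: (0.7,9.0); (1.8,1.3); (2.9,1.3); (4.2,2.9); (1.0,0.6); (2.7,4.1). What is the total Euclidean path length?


Segment lengths:
  seg1 = sqrt((1.1)^2 + (-7.7)^2) = 7.7782
  seg2 = sqrt((1.1)^2 + (0.0)^2) = 1.1
  seg3 = sqrt((1.3)^2 + (1.6)^2) = 2.0616
  seg4 = sqrt((-3.2)^2 + (-2.3)^2) = 3.9408
  seg5 = sqrt((1.7)^2 + (3.5)^2) = 3.891
Total = 18.7716


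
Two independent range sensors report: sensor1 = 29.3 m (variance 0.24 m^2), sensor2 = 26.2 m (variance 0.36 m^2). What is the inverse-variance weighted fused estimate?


w1 = (1/var1) / (1/var1 + 1/var2)
   = 4.1667 / (4.1667 + 2.7778) = 0.6
w2 = 1 - w1 = 0.4
fused = w1*s1 + w2*s2 = 17.58 + 10.48
= 28.06 m


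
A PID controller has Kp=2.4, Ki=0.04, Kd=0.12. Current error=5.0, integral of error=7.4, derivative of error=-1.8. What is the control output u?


u = Kp*e + Ki*int(e) + Kd*de/dt
= 2.4*5.0 + 0.04*7.4 + 0.12*(-1.8)
= 12.0 + 0.296 + -0.216
= 12.08


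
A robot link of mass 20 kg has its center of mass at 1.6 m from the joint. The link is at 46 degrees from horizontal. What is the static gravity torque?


tau = m*g*L*cos(angle)
= 20 * 9.81 * 1.6 * cos(46 deg)
= 20 * 9.81 * 1.6 * 0.6947
= 218.0672 Nm


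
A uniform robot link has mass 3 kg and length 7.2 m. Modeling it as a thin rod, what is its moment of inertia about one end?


I = (1/3) * m * L^2
= (1/3) * 3 * 7.2^2
= 0.333333 * 3 * 51.84
= 51.84 kg*m^2


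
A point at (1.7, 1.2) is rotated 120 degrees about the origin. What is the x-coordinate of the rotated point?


x' = x*cos(theta) - y*sin(theta)
cos(120 deg) = -0.5, sin(120 deg) = 0.866
x' = 1.7 * -0.5 - 1.2 * 0.866
= -0.85 - 1.0392
= -1.8892


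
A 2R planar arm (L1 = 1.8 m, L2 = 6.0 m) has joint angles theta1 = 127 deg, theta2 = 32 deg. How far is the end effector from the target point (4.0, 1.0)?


End effector via forward kinematics:
x = L1*cos(t1) + L2*cos(t1+t2) = -6.6847
y = L1*sin(t1) + L2*sin(t1+t2) = 3.5878
Distance to target:
d = sqrt((4.0 - -6.6847)^2 + (1.0 - 3.5878)^2)
= sqrt(114.1639 + 6.6965)
= 10.9936 m


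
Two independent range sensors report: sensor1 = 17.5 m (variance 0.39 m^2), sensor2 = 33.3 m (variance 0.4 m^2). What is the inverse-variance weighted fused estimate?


w1 = (1/var1) / (1/var1 + 1/var2)
   = 2.5641 / (2.5641 + 2.5) = 0.5063
w2 = 1 - w1 = 0.4937
fused = w1*s1 + w2*s2 = 8.8608 + 16.4392
= 25.3 m


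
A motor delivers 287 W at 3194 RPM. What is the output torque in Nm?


omega = 3194 * 2*pi/60 = 334.4749 rad/s
tau = P / omega = 287 / 334.4749
= 0.8581 Nm


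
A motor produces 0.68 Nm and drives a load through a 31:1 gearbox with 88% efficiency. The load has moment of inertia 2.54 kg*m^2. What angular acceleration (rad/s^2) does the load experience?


tau_out = tau_motor * N * eta
= 0.68 * 31 * 0.88 = 18.5504 Nm
alpha = tau_out / I = 18.5504 / 2.54
= 7.3033 rad/s^2


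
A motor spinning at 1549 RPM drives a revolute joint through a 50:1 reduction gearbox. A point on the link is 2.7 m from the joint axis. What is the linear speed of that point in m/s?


omega_motor = 1549 * 2*pi/60 = 162.2109 rad/s
omega_joint = omega_motor / 50 = 3.2442 rad/s
v = omega_joint * r = 3.2442 * 2.7
= 8.7594 m/s


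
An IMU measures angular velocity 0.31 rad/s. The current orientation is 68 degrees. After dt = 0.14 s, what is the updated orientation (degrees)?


delta_theta = w * dt = 0.31 * 0.14 = 0.0434 rad
= 2.4866 deg
theta_new = 68 + 2.4866 = 70.4866 deg


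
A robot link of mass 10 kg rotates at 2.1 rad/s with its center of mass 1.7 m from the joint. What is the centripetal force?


F = m * omega^2 * r
= 10 * 2.1^2 * 1.7
= 10 * 4.41 * 1.7
= 74.97 N


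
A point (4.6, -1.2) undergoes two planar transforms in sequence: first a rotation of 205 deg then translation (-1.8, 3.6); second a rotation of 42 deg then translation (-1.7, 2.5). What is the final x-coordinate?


After transform 1:
x1 = cos(205)*4.6 - sin(205)*-1.2 + -1.8 = -6.4762
y1 = sin(205)*4.6 + cos(205)*-1.2 + 3.6 = 2.7435
After transform 2:
x2 = cos(42)*-6.4762 - sin(42)*2.7435 + -1.7
= -8.3485


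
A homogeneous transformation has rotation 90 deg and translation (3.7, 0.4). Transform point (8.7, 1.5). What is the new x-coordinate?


x' = cos(theta)*px - sin(theta)*py + tx
= 0.0*8.7 - 1.0*1.5 + 3.7
= 2.2


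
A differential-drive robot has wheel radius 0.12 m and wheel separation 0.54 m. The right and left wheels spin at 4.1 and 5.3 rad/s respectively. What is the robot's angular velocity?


vR = r*wR = 0.12*4.1 = 0.492 m/s
vL = r*wL = 0.12*5.3 = 0.636 m/s
v = (vR+vL)/2 = 0.564 m/s
omega = (vR-vL)/L = -0.2667 rad/s
angular velocity = -0.2667 rad/s


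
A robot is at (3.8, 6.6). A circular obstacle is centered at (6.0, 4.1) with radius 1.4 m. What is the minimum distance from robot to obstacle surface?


center_dist = sqrt((3.8-6.0)^2 + (6.6-4.1)^2)
= sqrt(4.84 + 6.25)
= 3.3302
min_dist = center_dist - radius = 3.3302 - 1.4 = 1.9302 m


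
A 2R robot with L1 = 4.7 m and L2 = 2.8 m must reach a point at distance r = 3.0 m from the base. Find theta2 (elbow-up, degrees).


cos(theta2) = (r^2 - L1^2 - L2^2) / (2*L1*L2)
cos(theta2) = (9.0 - 22.09 - 7.84) / 26.32
cos(theta2) = -0.795213
theta2 = 142.6754 degrees


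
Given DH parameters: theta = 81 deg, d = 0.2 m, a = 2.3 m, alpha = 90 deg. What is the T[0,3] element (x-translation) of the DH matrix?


T[0,3] = a * cos(theta)
= 2.3 * cos(81 deg)
= 2.3 * 0.1564
= 0.3598


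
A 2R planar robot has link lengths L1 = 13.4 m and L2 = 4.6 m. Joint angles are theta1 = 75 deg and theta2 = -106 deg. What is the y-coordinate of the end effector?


Convert angles to radians: theta1 = 1.309, theta2 = -1.85
y = L1*sin(theta1) + L2*sin(theta1+theta2)
y = 12.9434 + -2.3692
y = 10.5742


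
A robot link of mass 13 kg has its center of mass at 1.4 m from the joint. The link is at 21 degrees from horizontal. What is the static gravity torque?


tau = m*g*L*cos(angle)
= 13 * 9.81 * 1.4 * cos(21 deg)
= 13 * 9.81 * 1.4 * 0.9336
= 166.6833 Nm


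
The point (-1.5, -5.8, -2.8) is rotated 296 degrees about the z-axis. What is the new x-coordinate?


Rotation about z-axis: x' = x*cos(theta) - y*sin(theta)
= -1.5 * 0.4384 - -5.8 * -0.8988
= -5.8706


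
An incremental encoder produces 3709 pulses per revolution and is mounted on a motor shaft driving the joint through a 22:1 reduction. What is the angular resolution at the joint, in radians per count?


counts per rev = 3709
effective counts at joint = 3709 * 22 = 81598
resolution = 2*pi / 81598
= 7.7002e-05 rad/count


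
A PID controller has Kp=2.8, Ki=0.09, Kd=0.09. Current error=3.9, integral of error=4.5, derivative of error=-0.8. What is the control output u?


u = Kp*e + Ki*int(e) + Kd*de/dt
= 2.8*3.9 + 0.09*4.5 + 0.09*(-0.8)
= 10.92 + 0.405 + -0.072
= 11.253


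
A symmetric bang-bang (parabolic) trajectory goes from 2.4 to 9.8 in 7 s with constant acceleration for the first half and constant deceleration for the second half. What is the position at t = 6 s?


Symmetric rest-to-rest: each phase covers (pf-p0)/2 in time T/2. 0.5*a*(T/2)^2 = (pf-p0)/2 => a = 4*(pf-p0)/T^2
a = 4*(9.8-2.4)/7^2 = 0.6041
t = 6 is in the deceleration phase (t > T/2).
p = pf - 0.5*a*(T-t)^2 = 9.8 - 0.5*0.6041*1^2
= 9.498


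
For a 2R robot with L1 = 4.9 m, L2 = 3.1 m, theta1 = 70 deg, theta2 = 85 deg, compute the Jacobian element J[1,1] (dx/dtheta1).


J[1,1] = -L1*sin(t1) - L2*sin(t1+t2)
= -4.9*sin(70) - 3.1*sin(155)
= -5.9146


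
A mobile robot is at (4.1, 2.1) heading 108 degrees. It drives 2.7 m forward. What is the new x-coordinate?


x_new = x0 + d*cos(theta)
= 4.1 + 2.7*cos(108)
= 4.1 + -0.8343
= 3.2657


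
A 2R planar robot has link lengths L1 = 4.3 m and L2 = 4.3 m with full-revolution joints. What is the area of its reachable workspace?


r_max = L1 + L2 = 8.6 m
r_min = |L1 - L2| = 0.0 m
Area = pi*(r_max^2 - r_min^2)
= pi*(73.96 - 0.0)
= pi * 73.96
= 232.3522 m^2


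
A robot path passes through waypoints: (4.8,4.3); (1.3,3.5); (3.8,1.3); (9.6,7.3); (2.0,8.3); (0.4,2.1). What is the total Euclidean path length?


Segment lengths:
  seg1 = sqrt((-3.5)^2 + (-0.8)^2) = 3.5903
  seg2 = sqrt((2.5)^2 + (-2.2)^2) = 3.3302
  seg3 = sqrt((5.8)^2 + (6.0)^2) = 8.3451
  seg4 = sqrt((-7.6)^2 + (1.0)^2) = 7.6655
  seg5 = sqrt((-1.6)^2 + (-6.2)^2) = 6.4031
Total = 29.3341


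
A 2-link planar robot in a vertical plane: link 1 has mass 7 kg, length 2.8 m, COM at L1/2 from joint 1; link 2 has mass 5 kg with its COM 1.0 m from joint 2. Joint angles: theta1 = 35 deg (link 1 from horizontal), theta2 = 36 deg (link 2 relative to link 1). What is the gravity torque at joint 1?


Horizontal distance from joint 1 to link-1 COM:
  x_c1 = (L1/2)*cos(t1) = 1.4 * 0.8192 = 1.1468 m
Horizontal distance from joint 1 to link-2 COM:
  x_c2 = L1*cos(t1) + Lc2*cos(t1+t2)
       = 2.8*0.8192 + 1.0*0.3256 = 2.6192 m
tau1 = m1*g*x_c1 + m2*g*x_c2
     = 7*9.81*1.1468 + 5*9.81*2.6192
     = 78.7516 + 128.4715
     = 207.2231 Nm


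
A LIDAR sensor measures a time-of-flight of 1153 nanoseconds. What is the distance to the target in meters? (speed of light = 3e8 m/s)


tof = 1153 ns = 1.153e-06 s
dist = c * tof / 2
= 3e8 * 1.153e-06 / 2
= 172.95 m


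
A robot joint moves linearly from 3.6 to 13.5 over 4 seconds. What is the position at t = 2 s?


s = t/T = 2/4 = 0.5
p(t) = p0 + (pf-p0)*s
= 3.6 + (13.5 - 3.6) * 0.5
= 8.55


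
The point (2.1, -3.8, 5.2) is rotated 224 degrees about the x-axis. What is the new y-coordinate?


Rotation about x-axis: y' = y*cos(theta) - z*sin(theta)
= -3.8 * -0.7193 - 5.2 * -0.6947
= 6.3457


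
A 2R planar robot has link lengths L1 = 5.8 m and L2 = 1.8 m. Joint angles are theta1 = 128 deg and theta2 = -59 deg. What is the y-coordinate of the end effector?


Convert angles to radians: theta1 = 2.234, theta2 = -1.0297
y = L1*sin(theta1) + L2*sin(theta1+theta2)
y = 4.5705 + 1.6804
y = 6.2509


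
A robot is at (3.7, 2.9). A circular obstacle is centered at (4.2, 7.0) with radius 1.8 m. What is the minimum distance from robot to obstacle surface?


center_dist = sqrt((3.7-4.2)^2 + (2.9-7.0)^2)
= sqrt(0.25 + 16.81)
= 4.1304
min_dist = center_dist - radius = 4.1304 - 1.8 = 2.3304 m


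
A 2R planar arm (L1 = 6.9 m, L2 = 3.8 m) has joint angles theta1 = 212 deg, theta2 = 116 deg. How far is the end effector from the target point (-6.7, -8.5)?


End effector via forward kinematics:
x = L1*cos(t1) + L2*cos(t1+t2) = -2.6289
y = L1*sin(t1) + L2*sin(t1+t2) = -5.6701
Distance to target:
d = sqrt((-6.7 - -2.6289)^2 + (-8.5 - -5.6701)^2)
= sqrt(16.5735 + 8.0081)
= 4.958 m


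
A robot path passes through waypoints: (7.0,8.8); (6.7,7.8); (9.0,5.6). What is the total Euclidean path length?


Segment lengths:
  seg1 = sqrt((-0.3)^2 + (-1.0)^2) = 1.044
  seg2 = sqrt((2.3)^2 + (-2.2)^2) = 3.1828
Total = 4.2268


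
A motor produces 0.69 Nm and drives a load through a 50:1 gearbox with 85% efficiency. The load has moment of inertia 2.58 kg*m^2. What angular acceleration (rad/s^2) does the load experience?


tau_out = tau_motor * N * eta
= 0.69 * 50 * 0.85 = 29.325 Nm
alpha = tau_out / I = 29.325 / 2.58
= 11.3663 rad/s^2


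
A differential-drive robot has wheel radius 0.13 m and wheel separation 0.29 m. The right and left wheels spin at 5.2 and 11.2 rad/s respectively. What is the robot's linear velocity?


vR = r*wR = 0.13*5.2 = 0.676 m/s
vL = r*wL = 0.13*11.2 = 1.456 m/s
v = (vR+vL)/2 = 1.066 m/s
omega = (vR-vL)/L = -2.6897 rad/s
linear velocity = 1.066 m/s


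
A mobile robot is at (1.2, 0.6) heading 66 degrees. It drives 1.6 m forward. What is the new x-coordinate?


x_new = x0 + d*cos(theta)
= 1.2 + 1.6*cos(66)
= 1.2 + 0.6508
= 1.8508


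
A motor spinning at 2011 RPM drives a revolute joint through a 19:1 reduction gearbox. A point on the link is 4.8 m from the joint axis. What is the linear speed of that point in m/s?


omega_motor = 2011 * 2*pi/60 = 210.5914 rad/s
omega_joint = omega_motor / 19 = 11.0838 rad/s
v = omega_joint * r = 11.0838 * 4.8
= 53.202 m/s


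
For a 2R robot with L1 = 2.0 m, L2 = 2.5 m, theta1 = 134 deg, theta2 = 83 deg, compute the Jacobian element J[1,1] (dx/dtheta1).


J[1,1] = -L1*sin(t1) - L2*sin(t1+t2)
= -2.0*sin(134) - 2.5*sin(217)
= 0.0659


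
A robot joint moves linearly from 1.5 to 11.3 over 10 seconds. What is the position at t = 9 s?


s = t/T = 9/10 = 0.9
p(t) = p0 + (pf-p0)*s
= 1.5 + (11.3 - 1.5) * 0.9
= 10.32


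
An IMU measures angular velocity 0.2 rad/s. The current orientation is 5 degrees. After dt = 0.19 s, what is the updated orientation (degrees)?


delta_theta = w * dt = 0.2 * 0.19 = 0.038 rad
= 2.1772 deg
theta_new = 5 + 2.1772 = 7.1772 deg


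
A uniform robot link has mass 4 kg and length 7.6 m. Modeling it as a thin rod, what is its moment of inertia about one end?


I = (1/3) * m * L^2
= (1/3) * 4 * 7.6^2
= 0.333333 * 4 * 57.76
= 77.0133 kg*m^2


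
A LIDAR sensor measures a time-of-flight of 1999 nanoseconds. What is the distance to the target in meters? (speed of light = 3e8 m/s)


tof = 1999 ns = 1.999e-06 s
dist = c * tof / 2
= 3e8 * 1.999e-06 / 2
= 299.85 m


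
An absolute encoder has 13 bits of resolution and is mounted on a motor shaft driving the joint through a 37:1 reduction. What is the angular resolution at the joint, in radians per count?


counts = 2^13 = 8192
effective counts at joint = 8192 * 37 = 303104
resolution = 2*pi / 303104
= 2.0729e-05 rad/count


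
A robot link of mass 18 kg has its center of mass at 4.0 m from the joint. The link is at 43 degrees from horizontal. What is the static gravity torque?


tau = m*g*L*cos(angle)
= 18 * 9.81 * 4.0 * cos(43 deg)
= 18 * 9.81 * 4.0 * 0.7314
= 516.5697 Nm


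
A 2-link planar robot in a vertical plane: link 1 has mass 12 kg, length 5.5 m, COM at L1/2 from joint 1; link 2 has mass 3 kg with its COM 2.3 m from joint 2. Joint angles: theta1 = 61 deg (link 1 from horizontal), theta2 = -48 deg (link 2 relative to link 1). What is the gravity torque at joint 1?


Horizontal distance from joint 1 to link-1 COM:
  x_c1 = (L1/2)*cos(t1) = 2.75 * 0.4848 = 1.3332 m
Horizontal distance from joint 1 to link-2 COM:
  x_c2 = L1*cos(t1) + Lc2*cos(t1+t2)
       = 5.5*0.4848 + 2.3*0.9744 = 4.9075 m
tau1 = m1*g*x_c1 + m2*g*x_c2
     = 12*9.81*1.3332 + 3*9.81*4.9075
     = 156.9474 + 144.4278
     = 301.3753 Nm


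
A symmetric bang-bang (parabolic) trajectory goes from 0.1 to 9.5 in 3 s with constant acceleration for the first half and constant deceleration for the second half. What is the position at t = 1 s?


Symmetric rest-to-rest: each phase covers (pf-p0)/2 in time T/2. 0.5*a*(T/2)^2 = (pf-p0)/2 => a = 4*(pf-p0)/T^2
a = 4*(9.5-0.1)/3^2 = 4.1778
t = 1 is in the acceleration phase (t <= T/2).
p = p0 + 0.5*a*t^2 = 0.1 + 0.5*4.1778*1^2
= 2.1889


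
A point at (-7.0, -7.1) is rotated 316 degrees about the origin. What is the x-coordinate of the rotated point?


x' = x*cos(theta) - y*sin(theta)
cos(316 deg) = 0.7193, sin(316 deg) = -0.6947
x' = -7.0 * 0.7193 - -7.1 * -0.6947
= -5.0354 - 4.9321
= -9.9675


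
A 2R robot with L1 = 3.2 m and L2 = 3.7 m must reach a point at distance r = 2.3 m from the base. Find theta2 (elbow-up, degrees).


cos(theta2) = (r^2 - L1^2 - L2^2) / (2*L1*L2)
cos(theta2) = (5.29 - 10.24 - 13.69) / 23.68
cos(theta2) = -0.787162
theta2 = 141.9211 degrees


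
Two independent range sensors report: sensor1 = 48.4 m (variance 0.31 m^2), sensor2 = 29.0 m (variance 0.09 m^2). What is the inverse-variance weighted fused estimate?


w1 = (1/var1) / (1/var1 + 1/var2)
   = 3.2258 / (3.2258 + 11.1111) = 0.225
w2 = 1 - w1 = 0.775
fused = w1*s1 + w2*s2 = 10.89 + 22.475
= 33.365 m


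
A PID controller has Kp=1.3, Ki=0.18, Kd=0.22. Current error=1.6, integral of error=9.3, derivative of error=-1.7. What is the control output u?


u = Kp*e + Ki*int(e) + Kd*de/dt
= 1.3*1.6 + 0.18*9.3 + 0.22*(-1.7)
= 2.08 + 1.674 + -0.374
= 3.38


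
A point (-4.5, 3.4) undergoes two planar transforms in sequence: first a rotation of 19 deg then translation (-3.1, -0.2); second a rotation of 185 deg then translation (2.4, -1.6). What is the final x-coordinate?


After transform 1:
x1 = cos(19)*-4.5 - sin(19)*3.4 + -3.1 = -8.4618
y1 = sin(19)*-4.5 + cos(19)*3.4 + -0.2 = 1.5497
After transform 2:
x2 = cos(185)*-8.4618 - sin(185)*1.5497 + 2.4
= 10.9646


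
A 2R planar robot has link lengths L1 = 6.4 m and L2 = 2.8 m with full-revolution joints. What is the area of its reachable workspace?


r_max = L1 + L2 = 9.2 m
r_min = |L1 - L2| = 3.6 m
Area = pi*(r_max^2 - r_min^2)
= pi*(84.64 - 12.96)
= pi * 71.68
= 225.1894 m^2


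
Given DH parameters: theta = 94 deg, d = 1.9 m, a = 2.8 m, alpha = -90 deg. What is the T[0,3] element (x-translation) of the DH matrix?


T[0,3] = a * cos(theta)
= 2.8 * cos(94 deg)
= 2.8 * -0.0698
= -0.1953


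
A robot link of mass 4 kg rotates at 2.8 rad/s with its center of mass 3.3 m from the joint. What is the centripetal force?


F = m * omega^2 * r
= 4 * 2.8^2 * 3.3
= 4 * 7.84 * 3.3
= 103.488 N


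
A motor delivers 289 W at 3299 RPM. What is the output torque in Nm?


omega = 3299 * 2*pi/60 = 345.4705 rad/s
tau = P / omega = 289 / 345.4705
= 0.8365 Nm


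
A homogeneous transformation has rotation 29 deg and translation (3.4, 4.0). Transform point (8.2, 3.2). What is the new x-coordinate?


x' = cos(theta)*px - sin(theta)*py + tx
= 0.8746*8.2 - 0.4848*3.2 + 3.4
= 9.0205


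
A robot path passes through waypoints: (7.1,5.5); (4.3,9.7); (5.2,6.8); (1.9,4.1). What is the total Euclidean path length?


Segment lengths:
  seg1 = sqrt((-2.8)^2 + (4.2)^2) = 5.0478
  seg2 = sqrt((0.9)^2 + (-2.9)^2) = 3.0364
  seg3 = sqrt((-3.3)^2 + (-2.7)^2) = 4.2638
Total = 12.348


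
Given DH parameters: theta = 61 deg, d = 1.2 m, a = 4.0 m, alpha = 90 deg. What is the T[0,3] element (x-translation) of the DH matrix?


T[0,3] = a * cos(theta)
= 4.0 * cos(61 deg)
= 4.0 * 0.4848
= 1.9392


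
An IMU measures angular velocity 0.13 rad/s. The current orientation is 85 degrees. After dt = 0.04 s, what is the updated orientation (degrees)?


delta_theta = w * dt = 0.13 * 0.04 = 0.0052 rad
= 0.2979 deg
theta_new = 85 + 0.2979 = 85.2979 deg


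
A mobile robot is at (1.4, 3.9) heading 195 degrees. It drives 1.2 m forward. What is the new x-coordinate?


x_new = x0 + d*cos(theta)
= 1.4 + 1.2*cos(195)
= 1.4 + -1.1591
= 0.2409


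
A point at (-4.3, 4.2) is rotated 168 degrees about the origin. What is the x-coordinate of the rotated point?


x' = x*cos(theta) - y*sin(theta)
cos(168 deg) = -0.9781, sin(168 deg) = 0.2079
x' = -4.3 * -0.9781 - 4.2 * 0.2079
= 4.206 - 0.8732
= 3.3328


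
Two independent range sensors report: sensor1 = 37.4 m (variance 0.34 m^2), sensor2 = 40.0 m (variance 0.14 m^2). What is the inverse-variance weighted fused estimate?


w1 = (1/var1) / (1/var1 + 1/var2)
   = 2.9412 / (2.9412 + 7.1429) = 0.2917
w2 = 1 - w1 = 0.7083
fused = w1*s1 + w2*s2 = 10.9083 + 28.3333
= 39.2417 m


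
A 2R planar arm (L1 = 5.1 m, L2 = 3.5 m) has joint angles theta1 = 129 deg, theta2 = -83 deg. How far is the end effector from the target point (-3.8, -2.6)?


End effector via forward kinematics:
x = L1*cos(t1) + L2*cos(t1+t2) = -0.7782
y = L1*sin(t1) + L2*sin(t1+t2) = 6.4811
Distance to target:
d = sqrt((-3.8 - -0.7782)^2 + (-2.6 - 6.4811)^2)
= sqrt(9.1311 + 82.467)
= 9.5707 m


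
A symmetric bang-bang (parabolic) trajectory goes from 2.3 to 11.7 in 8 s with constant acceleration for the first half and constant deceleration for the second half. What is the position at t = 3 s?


Symmetric rest-to-rest: each phase covers (pf-p0)/2 in time T/2. 0.5*a*(T/2)^2 = (pf-p0)/2 => a = 4*(pf-p0)/T^2
a = 4*(11.7-2.3)/8^2 = 0.5875
t = 3 is in the acceleration phase (t <= T/2).
p = p0 + 0.5*a*t^2 = 2.3 + 0.5*0.5875*3^2
= 4.9437


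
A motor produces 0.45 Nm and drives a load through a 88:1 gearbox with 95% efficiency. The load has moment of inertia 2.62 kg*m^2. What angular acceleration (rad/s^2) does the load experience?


tau_out = tau_motor * N * eta
= 0.45 * 88 * 0.95 = 37.62 Nm
alpha = tau_out / I = 37.62 / 2.62
= 14.3588 rad/s^2


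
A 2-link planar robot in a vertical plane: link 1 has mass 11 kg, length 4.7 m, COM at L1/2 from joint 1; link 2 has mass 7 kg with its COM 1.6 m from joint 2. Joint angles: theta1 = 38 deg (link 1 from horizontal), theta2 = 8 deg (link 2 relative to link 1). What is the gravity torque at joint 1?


Horizontal distance from joint 1 to link-1 COM:
  x_c1 = (L1/2)*cos(t1) = 2.35 * 0.788 = 1.8518 m
Horizontal distance from joint 1 to link-2 COM:
  x_c2 = L1*cos(t1) + Lc2*cos(t1+t2)
       = 4.7*0.788 + 1.6*0.6947 = 4.8151 m
tau1 = m1*g*x_c1 + m2*g*x_c2
     = 11*9.81*1.8518 + 7*9.81*4.8151
     = 199.8305 + 330.6532
     = 530.4837 Nm


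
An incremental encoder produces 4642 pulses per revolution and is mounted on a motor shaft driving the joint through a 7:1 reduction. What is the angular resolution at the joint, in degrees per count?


counts per rev = 4642
effective counts at joint = 4642 * 7 = 32494
resolution = 360 / 32494
= 0.0111 deg/count


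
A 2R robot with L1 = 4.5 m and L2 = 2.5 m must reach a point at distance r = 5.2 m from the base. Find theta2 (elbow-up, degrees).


cos(theta2) = (r^2 - L1^2 - L2^2) / (2*L1*L2)
cos(theta2) = (27.04 - 20.25 - 6.25) / 22.5
cos(theta2) = 0.024
theta2 = 88.6248 degrees


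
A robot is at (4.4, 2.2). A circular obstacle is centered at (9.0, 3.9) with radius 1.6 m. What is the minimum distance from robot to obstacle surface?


center_dist = sqrt((4.4-9.0)^2 + (2.2-3.9)^2)
= sqrt(21.16 + 2.89)
= 4.9041
min_dist = center_dist - radius = 4.9041 - 1.6 = 3.3041 m


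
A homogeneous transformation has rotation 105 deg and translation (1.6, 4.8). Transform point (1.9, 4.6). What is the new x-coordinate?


x' = cos(theta)*px - sin(theta)*py + tx
= -0.2588*1.9 - 0.9659*4.6 + 1.6
= -3.335


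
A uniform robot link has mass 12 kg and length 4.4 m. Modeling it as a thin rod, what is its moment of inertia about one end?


I = (1/3) * m * L^2
= (1/3) * 12 * 4.4^2
= 0.333333 * 12 * 19.36
= 77.44 kg*m^2


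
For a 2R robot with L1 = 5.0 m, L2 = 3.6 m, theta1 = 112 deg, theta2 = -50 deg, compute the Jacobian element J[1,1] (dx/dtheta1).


J[1,1] = -L1*sin(t1) - L2*sin(t1+t2)
= -5.0*sin(112) - 3.6*sin(62)
= -7.8145


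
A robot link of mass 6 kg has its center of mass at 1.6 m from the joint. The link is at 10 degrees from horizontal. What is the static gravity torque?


tau = m*g*L*cos(angle)
= 6 * 9.81 * 1.6 * cos(10 deg)
= 6 * 9.81 * 1.6 * 0.9848
= 92.7453 Nm


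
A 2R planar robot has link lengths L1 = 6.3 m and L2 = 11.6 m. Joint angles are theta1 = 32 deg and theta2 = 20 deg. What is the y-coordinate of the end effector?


Convert angles to radians: theta1 = 0.5585, theta2 = 0.3491
y = L1*sin(theta1) + L2*sin(theta1+theta2)
y = 3.3385 + 9.1409
y = 12.4794


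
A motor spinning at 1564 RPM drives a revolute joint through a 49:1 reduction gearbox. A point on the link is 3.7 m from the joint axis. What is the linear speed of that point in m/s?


omega_motor = 1564 * 2*pi/60 = 163.7817 rad/s
omega_joint = omega_motor / 49 = 3.3425 rad/s
v = omega_joint * r = 3.3425 * 3.7
= 12.3672 m/s


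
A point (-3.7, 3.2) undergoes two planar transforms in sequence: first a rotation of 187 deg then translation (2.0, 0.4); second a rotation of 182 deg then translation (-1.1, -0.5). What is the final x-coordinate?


After transform 1:
x1 = cos(187)*-3.7 - sin(187)*3.2 + 2.0 = 6.0624
y1 = sin(187)*-3.7 + cos(187)*3.2 + 0.4 = -2.3252
After transform 2:
x2 = cos(182)*6.0624 - sin(182)*-2.3252 + -1.1
= -7.2399


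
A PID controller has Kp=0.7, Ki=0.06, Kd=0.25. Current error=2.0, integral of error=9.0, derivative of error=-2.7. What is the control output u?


u = Kp*e + Ki*int(e) + Kd*de/dt
= 0.7*2.0 + 0.06*9.0 + 0.25*(-2.7)
= 1.4 + 0.54 + -0.675
= 1.265


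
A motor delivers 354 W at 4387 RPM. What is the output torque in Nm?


omega = 4387 * 2*pi/60 = 459.4056 rad/s
tau = P / omega = 354 / 459.4056
= 0.7706 Nm


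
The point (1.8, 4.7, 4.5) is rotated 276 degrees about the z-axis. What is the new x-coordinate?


Rotation about z-axis: x' = x*cos(theta) - y*sin(theta)
= 1.8 * 0.1045 - 4.7 * -0.9945
= 4.8624


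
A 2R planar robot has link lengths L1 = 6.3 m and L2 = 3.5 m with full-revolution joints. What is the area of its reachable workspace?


r_max = L1 + L2 = 9.8 m
r_min = |L1 - L2| = 2.8 m
Area = pi*(r_max^2 - r_min^2)
= pi*(96.04 - 7.84)
= pi * 88.2
= 277.0885 m^2


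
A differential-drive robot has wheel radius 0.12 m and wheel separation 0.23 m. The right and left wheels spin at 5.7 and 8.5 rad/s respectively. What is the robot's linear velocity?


vR = r*wR = 0.12*5.7 = 0.684 m/s
vL = r*wL = 0.12*8.5 = 1.02 m/s
v = (vR+vL)/2 = 0.852 m/s
omega = (vR-vL)/L = -1.4609 rad/s
linear velocity = 0.852 m/s


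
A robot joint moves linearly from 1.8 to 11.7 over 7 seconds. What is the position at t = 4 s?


s = t/T = 4/7 = 0.5714
p(t) = p0 + (pf-p0)*s
= 1.8 + (11.7 - 1.8) * 0.5714
= 7.4571


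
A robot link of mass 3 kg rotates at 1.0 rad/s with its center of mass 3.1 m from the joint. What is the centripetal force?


F = m * omega^2 * r
= 3 * 1.0^2 * 3.1
= 3 * 1.0 * 3.1
= 9.3 N


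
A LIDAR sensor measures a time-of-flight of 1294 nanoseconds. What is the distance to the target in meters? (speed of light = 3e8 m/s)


tof = 1294 ns = 1.294e-06 s
dist = c * tof / 2
= 3e8 * 1.294e-06 / 2
= 194.1 m


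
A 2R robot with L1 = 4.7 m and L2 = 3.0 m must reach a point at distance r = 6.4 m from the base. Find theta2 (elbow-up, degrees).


cos(theta2) = (r^2 - L1^2 - L2^2) / (2*L1*L2)
cos(theta2) = (40.96 - 22.09 - 9.0) / 28.2
cos(theta2) = 0.35
theta2 = 69.5127 degrees


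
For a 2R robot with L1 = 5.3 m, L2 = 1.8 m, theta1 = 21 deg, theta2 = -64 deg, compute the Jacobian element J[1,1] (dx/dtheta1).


J[1,1] = -L1*sin(t1) - L2*sin(t1+t2)
= -5.3*sin(21) - 1.8*sin(-43)
= -0.6718


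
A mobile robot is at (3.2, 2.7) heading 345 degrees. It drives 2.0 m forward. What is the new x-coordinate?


x_new = x0 + d*cos(theta)
= 3.2 + 2.0*cos(345)
= 3.2 + 1.9319
= 5.1319


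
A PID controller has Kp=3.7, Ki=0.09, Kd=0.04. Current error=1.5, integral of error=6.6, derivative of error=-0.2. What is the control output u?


u = Kp*e + Ki*int(e) + Kd*de/dt
= 3.7*1.5 + 0.09*6.6 + 0.04*(-0.2)
= 5.55 + 0.594 + -0.008
= 6.136
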